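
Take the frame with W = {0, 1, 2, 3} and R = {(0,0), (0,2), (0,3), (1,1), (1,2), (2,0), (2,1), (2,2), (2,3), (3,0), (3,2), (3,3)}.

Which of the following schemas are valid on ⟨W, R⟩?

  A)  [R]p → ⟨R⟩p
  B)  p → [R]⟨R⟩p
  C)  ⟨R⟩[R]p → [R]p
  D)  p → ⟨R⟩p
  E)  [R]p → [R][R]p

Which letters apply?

R is reflexive: each world relates to itself.
R is symmetric: every R-edge is matched by its reverse.
R is not transitive: 0 R 2 and 2 R 1 but not 0 R 1.
R is not euclidean: 2 R 0 and 2 R 1 but not 0 R 1.
R is serial: every world has an R-successor.
(A) [R]p → ⟨R⟩p (axiom D) characterises the serial frames. R is serial — valid.
(B) axiom B: valid iff R is symmetric. R is symmetric — valid.
(C) ⟨R⟩[R]p → [R]p (the dual of axiom 5) characterises the euclidean frames. R is not euclidean — not valid.
(D) p → ⟨R⟩p (the dual of axiom T) characterises the reflexive frames. R is reflexive — valid.
(E) [R]p → [R][R]p (axiom 4) characterises the transitive frames. R is not transitive — not valid.

A, B, D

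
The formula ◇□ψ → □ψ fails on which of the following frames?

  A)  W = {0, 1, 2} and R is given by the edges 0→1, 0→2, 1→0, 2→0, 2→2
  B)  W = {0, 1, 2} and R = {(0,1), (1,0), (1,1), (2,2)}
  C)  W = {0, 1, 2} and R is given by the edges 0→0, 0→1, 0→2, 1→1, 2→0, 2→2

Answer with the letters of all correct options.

The schema ◇□ψ → □ψ is the dual of axiom 5; it is valid on a frame iff R is euclidean.
(A) R is not euclidean (0 R 1 and 0 R 2 but not 1 R 2), so the schema fails here.
(B) R is not euclidean (1 R 0 and 1 R 0 but not 0 R 0), so the schema fails here.
(C) R is not euclidean (0 R 1 and 0 R 0 but not 1 R 0), so the schema fails here.

A, B, C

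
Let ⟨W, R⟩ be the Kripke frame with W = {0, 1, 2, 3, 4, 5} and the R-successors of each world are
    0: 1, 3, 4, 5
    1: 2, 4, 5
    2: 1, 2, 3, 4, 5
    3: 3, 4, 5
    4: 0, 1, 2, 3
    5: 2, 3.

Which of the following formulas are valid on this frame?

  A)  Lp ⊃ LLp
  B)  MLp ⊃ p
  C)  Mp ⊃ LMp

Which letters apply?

none

R is not symmetric: 0 R 1 but not 1 R 0.
R is not transitive: 0 R 1 and 1 R 2 but not 0 R 2.
R is not euclidean: 0 R 1 and 0 R 3 but not 1 R 3.
(A) axiom 4: valid iff R is transitive. R is not transitive — not valid.
(B) MLp ⊃ p is the dual of axiom B, which corresponds to symmetry. R is not symmetric — not valid.
(C) Mp ⊃ LMp is axiom 5, which corresponds to the euclidean property. R is not euclidean — not valid.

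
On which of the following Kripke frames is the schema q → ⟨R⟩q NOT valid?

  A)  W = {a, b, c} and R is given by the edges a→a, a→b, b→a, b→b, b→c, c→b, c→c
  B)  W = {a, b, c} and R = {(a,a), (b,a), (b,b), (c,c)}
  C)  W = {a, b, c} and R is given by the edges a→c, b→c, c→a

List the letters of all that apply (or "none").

C

The schema q → ⟨R⟩q is the dual of axiom T; it is valid on a frame iff R is reflexive.
(A) R is reflexive (each world relates to itself), so the schema is valid here.
(B) R is reflexive (each world relates to itself), so the schema is valid here.
(C) R is not reflexive (not a R a), so the schema fails here.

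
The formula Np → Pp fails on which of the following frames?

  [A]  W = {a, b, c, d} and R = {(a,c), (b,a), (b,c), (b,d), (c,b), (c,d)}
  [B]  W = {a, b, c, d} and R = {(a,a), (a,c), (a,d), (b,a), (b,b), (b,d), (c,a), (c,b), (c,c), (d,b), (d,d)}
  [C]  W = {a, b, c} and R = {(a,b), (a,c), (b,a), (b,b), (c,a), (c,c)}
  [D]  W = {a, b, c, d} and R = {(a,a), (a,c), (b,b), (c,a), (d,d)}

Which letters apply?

A

The schema Np → Pp is axiom D; it is valid on a frame iff R is serial.
(A) R is not serial (d has no R-successor), so the schema fails here.
(B) R is serial (every world has an R-successor), so the schema is valid here.
(C) R is serial (every world has an R-successor), so the schema is valid here.
(D) R is serial (every world has an R-successor), so the schema is valid here.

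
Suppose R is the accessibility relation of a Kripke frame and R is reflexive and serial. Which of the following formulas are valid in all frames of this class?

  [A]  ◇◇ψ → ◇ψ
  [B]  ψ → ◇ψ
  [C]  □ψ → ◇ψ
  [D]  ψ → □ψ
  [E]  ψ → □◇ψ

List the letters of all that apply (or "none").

(A) ◇◇ψ → ◇ψ is the dual of axiom 4, which corresponds to transitivity. Such an R need not be transitive — not valid.
(B) ψ → ◇ψ is the dual of axiom T, which corresponds to reflexivity. Every such R is reflexive — valid.
(C) axiom D: valid iff R is serial. Every such R is serial — valid.
(D) ψ → □ψ is equivalent to ◇p→p; it holds exactly when R ⊆ identity. Such an R need not be a subset of the identity — not valid.
(E) ψ → □◇ψ is axiom B, which corresponds to symmetry. Such an R need not be symmetric — not valid.

B, C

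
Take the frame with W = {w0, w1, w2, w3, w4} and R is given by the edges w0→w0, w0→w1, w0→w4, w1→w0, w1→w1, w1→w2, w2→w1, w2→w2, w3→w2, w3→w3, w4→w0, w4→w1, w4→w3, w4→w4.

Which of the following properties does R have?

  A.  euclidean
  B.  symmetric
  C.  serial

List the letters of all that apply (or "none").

(A) not euclidean: w0 R w1 and w0 R w4 but not w1 R w4.
(B) not symmetric: w3 R w2 but not w2 R w3.
(C) serial: every world has an R-successor.

C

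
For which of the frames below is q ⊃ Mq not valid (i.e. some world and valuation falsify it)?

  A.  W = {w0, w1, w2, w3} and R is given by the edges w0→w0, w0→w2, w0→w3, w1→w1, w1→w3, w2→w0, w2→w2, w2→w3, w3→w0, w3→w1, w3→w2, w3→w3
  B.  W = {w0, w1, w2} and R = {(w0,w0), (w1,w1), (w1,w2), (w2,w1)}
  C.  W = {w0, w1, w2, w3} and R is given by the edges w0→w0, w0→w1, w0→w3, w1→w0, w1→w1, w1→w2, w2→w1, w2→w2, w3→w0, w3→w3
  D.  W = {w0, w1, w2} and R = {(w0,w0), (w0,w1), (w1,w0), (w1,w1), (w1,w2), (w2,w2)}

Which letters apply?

The schema q ⊃ Mq is the dual of axiom T; it is valid on a frame iff R is reflexive.
(A) R is reflexive (each world relates to itself), so the schema is valid here.
(B) R is not reflexive (not w2 R w2), so the schema fails here.
(C) R is reflexive (each world relates to itself), so the schema is valid here.
(D) R is reflexive (each world relates to itself), so the schema is valid here.

B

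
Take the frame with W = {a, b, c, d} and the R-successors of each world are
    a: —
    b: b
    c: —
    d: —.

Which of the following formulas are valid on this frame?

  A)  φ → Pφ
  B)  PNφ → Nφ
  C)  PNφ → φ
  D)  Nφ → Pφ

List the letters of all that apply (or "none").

R is not reflexive: not a R a.
R is symmetric: every R-edge is matched by its reverse.
R is euclidean: any two R-successors of the same world are R-related.
R is not serial: a has no R-successor.
(A) φ → Pφ (the dual of axiom T) characterises the reflexive frames. R is not reflexive — not valid.
(B) PNφ → Nφ (the dual of axiom 5) characterises the euclidean frames. R is euclidean — valid.
(C) PNφ → φ is the dual of axiom B, which corresponds to symmetry. R is symmetric — valid.
(D) axiom D: valid iff R is serial. R is not serial — not valid.

B, C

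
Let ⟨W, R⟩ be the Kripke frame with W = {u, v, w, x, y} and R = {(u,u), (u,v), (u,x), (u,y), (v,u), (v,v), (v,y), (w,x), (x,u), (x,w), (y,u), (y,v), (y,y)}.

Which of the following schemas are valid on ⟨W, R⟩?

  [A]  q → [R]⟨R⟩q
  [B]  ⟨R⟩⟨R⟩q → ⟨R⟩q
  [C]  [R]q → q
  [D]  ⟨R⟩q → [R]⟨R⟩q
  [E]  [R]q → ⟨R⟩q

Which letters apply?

R is not reflexive: not w R w.
R is symmetric: every R-edge is matched by its reverse.
R is not transitive: u R x and x R w but not u R w.
R is not euclidean: u R v and u R x but not v R x.
R is serial: every world has an R-successor.
(A) q → [R]⟨R⟩q (axiom B) characterises the symmetric frames. R is symmetric — valid.
(B) ⟨R⟩⟨R⟩q → ⟨R⟩q (the dual of axiom 4) characterises the transitive frames. R is not transitive — not valid.
(C) [R]q → q (axiom T) characterises the reflexive frames. R is not reflexive — not valid.
(D) axiom 5: valid iff R is euclidean. R is not euclidean — not valid.
(E) [R]q → ⟨R⟩q is axiom D; it is valid on a frame exactly when R is serial. R is serial, so valid.

A, E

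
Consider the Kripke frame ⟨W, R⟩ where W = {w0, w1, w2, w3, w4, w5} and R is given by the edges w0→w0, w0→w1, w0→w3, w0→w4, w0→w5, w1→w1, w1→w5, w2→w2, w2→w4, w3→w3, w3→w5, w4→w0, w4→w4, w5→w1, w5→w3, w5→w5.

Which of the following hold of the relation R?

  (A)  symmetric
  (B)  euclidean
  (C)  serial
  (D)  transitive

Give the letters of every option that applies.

(A) not symmetric: w0 R w1 but not w1 R w0.
(B) not euclidean: w0 R w1 and w0 R w0 but not w1 R w0.
(C) serial: every world has an R-successor.
(D) not transitive: w1 R w5 and w5 R w3 but not w1 R w3.

C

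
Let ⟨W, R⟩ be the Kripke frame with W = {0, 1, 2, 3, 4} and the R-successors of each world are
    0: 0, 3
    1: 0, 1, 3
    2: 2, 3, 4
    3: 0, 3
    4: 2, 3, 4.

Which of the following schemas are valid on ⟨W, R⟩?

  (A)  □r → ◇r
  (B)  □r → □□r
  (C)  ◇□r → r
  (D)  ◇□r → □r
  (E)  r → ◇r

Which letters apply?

A, E

R is reflexive: each world relates to itself.
R is not symmetric: 1 R 0 but not 0 R 1.
R is not transitive: 2 R 3 and 3 R 0 but not 2 R 0.
R is not euclidean: 1 R 0 and 1 R 1 but not 0 R 1.
R is serial: every world has an R-successor.
(A) □r → ◇r (axiom D) characterises the serial frames. R is serial — valid.
(B) □r → □□r (axiom 4) characterises the transitive frames. R is not transitive — not valid.
(C) the dual of axiom B: valid iff R is symmetric. R is not symmetric — not valid.
(D) ◇□r → □r (the dual of axiom 5) characterises the euclidean frames. R is not euclidean — not valid.
(E) r → ◇r (the dual of axiom T) characterises the reflexive frames. R is reflexive — valid.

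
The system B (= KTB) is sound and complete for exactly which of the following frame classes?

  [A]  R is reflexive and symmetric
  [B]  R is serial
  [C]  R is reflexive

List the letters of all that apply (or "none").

A

(A) B (= KTB) is sound and complete for exactly this class.
(B) this class determines D, not B (= KTB).
(C) this class determines T (= KT), not B (= KTB).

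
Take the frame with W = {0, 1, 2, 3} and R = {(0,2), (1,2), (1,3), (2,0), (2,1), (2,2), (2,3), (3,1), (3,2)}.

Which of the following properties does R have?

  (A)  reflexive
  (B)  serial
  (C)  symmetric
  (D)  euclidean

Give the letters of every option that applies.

(A) not reflexive: not 0 R 0.
(B) serial: every world has an R-successor.
(C) symmetric: every R-edge is matched by its reverse.
(D) not euclidean: 2 R 0 and 2 R 1 but not 0 R 1.

B, C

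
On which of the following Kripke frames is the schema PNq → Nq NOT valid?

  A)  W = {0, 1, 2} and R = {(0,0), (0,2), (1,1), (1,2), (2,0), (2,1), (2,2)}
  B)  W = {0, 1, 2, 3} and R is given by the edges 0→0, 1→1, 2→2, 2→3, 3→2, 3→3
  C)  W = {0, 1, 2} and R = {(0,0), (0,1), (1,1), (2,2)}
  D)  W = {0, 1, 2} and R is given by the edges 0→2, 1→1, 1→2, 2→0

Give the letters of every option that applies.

A, C, D

The schema PNq → Nq is the dual of axiom 5; it is valid on a frame iff R is euclidean.
(A) R is not euclidean (2 R 0 and 2 R 1 but not 0 R 1), so the schema fails here.
(B) R is euclidean (any two R-successors of the same world are R-related), so the schema is valid here.
(C) R is not euclidean (0 R 1 and 0 R 0 but not 1 R 0), so the schema fails here.
(D) R is not euclidean (1 R 2 and 1 R 1 but not 2 R 1), so the schema fails here.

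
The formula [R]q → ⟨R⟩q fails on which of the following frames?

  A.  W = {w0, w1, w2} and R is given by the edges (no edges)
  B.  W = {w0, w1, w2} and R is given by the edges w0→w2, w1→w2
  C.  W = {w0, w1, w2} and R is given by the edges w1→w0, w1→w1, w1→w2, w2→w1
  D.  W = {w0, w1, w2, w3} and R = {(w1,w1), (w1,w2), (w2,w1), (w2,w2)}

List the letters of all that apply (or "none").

A, B, C, D

The schema [R]q → ⟨R⟩q is axiom D; it is valid on a frame iff R is serial.
(A) R is not serial (w0 has no R-successor), so the schema fails here.
(B) R is not serial (w2 has no R-successor), so the schema fails here.
(C) R is not serial (w0 has no R-successor), so the schema fails here.
(D) R is not serial (w0 has no R-successor), so the schema fails here.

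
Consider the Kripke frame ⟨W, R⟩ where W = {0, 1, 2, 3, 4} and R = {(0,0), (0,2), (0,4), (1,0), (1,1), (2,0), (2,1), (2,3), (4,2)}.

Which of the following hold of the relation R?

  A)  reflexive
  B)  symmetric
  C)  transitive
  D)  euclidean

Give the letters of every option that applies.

none

(A) not reflexive: not 2 R 2.
(B) not symmetric: 0 R 4 but not 4 R 0.
(C) not transitive: 0 R 2 and 2 R 1 but not 0 R 1.
(D) not euclidean: 0 R 2 and 0 R 4 but not 2 R 4.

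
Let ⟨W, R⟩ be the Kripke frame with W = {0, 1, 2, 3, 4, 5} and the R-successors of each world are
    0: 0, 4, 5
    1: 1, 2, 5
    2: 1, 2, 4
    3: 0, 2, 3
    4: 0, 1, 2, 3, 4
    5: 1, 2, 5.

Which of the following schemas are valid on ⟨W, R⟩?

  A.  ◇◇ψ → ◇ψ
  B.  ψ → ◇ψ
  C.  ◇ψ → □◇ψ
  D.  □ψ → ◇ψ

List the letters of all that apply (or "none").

R is reflexive: each world relates to itself.
R is not transitive: 0 R 4 and 4 R 1 but not 0 R 1.
R is not euclidean: 0 R 4 and 0 R 5 but not 4 R 5.
R is serial: every world has an R-successor.
(A) ◇◇ψ → ◇ψ is the dual of axiom 4; it is valid on a frame exactly when R is transitive. R is not transitive, so not valid.
(B) ψ → ◇ψ is the dual of axiom T; it is valid on a frame exactly when R is reflexive. R is reflexive, so valid.
(C) ◇ψ → □◇ψ (axiom 5) characterises the euclidean frames. R is not euclidean — not valid.
(D) □ψ → ◇ψ (axiom D) characterises the serial frames. R is serial — valid.

B, D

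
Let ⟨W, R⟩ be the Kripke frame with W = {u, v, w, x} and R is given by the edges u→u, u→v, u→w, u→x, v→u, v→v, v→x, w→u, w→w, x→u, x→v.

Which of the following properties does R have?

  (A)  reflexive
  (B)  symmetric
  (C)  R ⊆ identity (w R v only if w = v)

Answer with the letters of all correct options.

(A) not reflexive: not x R x.
(B) symmetric: every R-edge is matched by its reverse.
(C) not ⊆ identity: u R v with u ≠ v.

B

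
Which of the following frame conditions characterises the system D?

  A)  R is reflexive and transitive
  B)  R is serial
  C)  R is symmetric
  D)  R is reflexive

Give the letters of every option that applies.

(A) this class determines S4, not D.
(B) D is sound and complete for exactly this class.
(C) this class determines KB, not D.
(D) this class determines T (= KT), not D.

B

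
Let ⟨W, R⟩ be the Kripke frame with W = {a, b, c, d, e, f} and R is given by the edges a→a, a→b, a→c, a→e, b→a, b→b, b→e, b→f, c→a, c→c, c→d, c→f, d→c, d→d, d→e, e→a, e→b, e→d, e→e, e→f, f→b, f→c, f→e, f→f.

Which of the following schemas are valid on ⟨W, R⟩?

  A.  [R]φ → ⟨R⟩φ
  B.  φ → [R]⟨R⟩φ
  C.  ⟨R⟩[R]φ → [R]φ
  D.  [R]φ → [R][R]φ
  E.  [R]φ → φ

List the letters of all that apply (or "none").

R is reflexive: each world relates to itself.
R is symmetric: every R-edge is matched by its reverse.
R is not transitive: a R b and b R f but not a R f.
R is not euclidean: a R b and a R c but not b R c.
R is serial: every world has an R-successor.
(A) axiom D: valid iff R is serial. R is serial — valid.
(B) axiom B: valid iff R is symmetric. R is symmetric — valid.
(C) ⟨R⟩[R]φ → [R]φ is the dual of axiom 5; it is valid on a frame exactly when R is euclidean. R is not euclidean, so not valid.
(D) [R]φ → [R][R]φ (axiom 4) characterises the transitive frames. R is not transitive — not valid.
(E) [R]φ → φ (axiom T) characterises the reflexive frames. R is reflexive — valid.

A, B, E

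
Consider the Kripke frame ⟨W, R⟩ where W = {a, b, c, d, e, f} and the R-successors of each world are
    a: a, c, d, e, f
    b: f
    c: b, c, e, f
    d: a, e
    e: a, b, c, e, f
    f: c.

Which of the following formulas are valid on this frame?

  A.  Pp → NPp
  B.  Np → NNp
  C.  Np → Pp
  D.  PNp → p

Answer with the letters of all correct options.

R is not symmetric: a R c but not c R a.
R is not transitive: a R c and c R b but not a R b.
R is not euclidean: a R c and a R a but not c R a.
R is serial: every world has an R-successor.
(A) Pp → NPp is axiom 5; it is valid on a frame exactly when R is euclidean. R is not euclidean, so not valid.
(B) Np → NNp (axiom 4) characterises the transitive frames. R is not transitive — not valid.
(C) Np → Pp (axiom D) characterises the serial frames. R is serial — valid.
(D) PNp → p (the dual of axiom B) characterises the symmetric frames. R is not symmetric — not valid.

C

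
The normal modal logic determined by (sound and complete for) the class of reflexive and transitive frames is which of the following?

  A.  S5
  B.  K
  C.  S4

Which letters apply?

(A) S5 is determined by the class of reflexive, symmetric, and transitive frames.
(B) K is determined by the class of arbitrary frames.
(C) S4 is determined by exactly this class.

C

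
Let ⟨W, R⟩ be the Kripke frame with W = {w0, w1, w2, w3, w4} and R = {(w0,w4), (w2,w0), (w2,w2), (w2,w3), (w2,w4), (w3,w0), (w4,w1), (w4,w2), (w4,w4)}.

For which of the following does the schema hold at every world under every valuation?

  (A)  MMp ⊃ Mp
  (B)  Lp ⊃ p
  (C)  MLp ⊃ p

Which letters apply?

R is not reflexive: not w0 R w0.
R is not symmetric: w0 R w4 but not w4 R w0.
R is not transitive: w0 R w4 and w4 R w1 but not w0 R w1.
(A) MMp ⊃ Mp is the dual of axiom 4; it is valid on a frame exactly when R is transitive. R is not transitive, so not valid.
(B) axiom T: valid iff R is reflexive. R is not reflexive — not valid.
(C) MLp ⊃ p is the dual of axiom B, which corresponds to symmetry. R is not symmetric — not valid.

none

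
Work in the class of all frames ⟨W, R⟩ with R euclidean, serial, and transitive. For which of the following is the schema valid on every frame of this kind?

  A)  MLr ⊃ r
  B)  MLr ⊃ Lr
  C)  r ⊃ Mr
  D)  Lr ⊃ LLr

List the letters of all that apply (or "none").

(A) the dual of axiom B: valid iff R is symmetric. Such an R need not be symmetric — not valid.
(B) MLr ⊃ Lr (the dual of axiom 5) characterises the euclidean frames. Every such R is euclidean — valid.
(C) r ⊃ Mr is the dual of axiom T, which corresponds to reflexivity. Such an R need not be reflexive — not valid.
(D) Lr ⊃ LLr is axiom 4, which corresponds to transitivity. Every such R is transitive — valid.

B, D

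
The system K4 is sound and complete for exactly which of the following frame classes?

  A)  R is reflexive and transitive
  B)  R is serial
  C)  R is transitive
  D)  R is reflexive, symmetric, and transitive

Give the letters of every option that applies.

C

(A) this class determines S4, not K4.
(B) this class determines D, not K4.
(C) K4 is sound and complete for exactly this class.
(D) this class determines S5, not K4.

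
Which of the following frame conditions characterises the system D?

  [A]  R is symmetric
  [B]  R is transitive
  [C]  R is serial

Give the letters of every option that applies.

(A) this class determines KB, not D.
(B) this class determines K4, not D.
(C) D is sound and complete for exactly this class.

C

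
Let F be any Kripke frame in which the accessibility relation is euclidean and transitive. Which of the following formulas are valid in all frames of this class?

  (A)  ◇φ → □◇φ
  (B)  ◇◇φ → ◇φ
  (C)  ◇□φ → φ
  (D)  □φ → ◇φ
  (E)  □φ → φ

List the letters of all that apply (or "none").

A, B

(A) ◇φ → □◇φ is axiom 5, which corresponds to the euclidean property. Every such R is euclidean — valid.
(B) the dual of axiom 4: valid iff R is transitive. Every such R is transitive — valid.
(C) ◇□φ → φ is the dual of axiom B; it is valid on a frame exactly when R is symmetric. Such an R need not be symmetric, so not valid.
(D) □φ → ◇φ (axiom D) characterises the serial frames. Such an R need not be serial — not valid.
(E) □φ → φ is axiom T; it is valid on a frame exactly when R is reflexive. Such an R need not be reflexive, so not valid.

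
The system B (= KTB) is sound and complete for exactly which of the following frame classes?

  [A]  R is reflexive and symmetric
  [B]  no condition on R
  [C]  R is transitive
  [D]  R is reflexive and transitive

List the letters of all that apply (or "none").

A

(A) B (= KTB) is sound and complete for exactly this class.
(B) this class determines K, not B (= KTB).
(C) this class determines K4, not B (= KTB).
(D) this class determines S4, not B (= KTB).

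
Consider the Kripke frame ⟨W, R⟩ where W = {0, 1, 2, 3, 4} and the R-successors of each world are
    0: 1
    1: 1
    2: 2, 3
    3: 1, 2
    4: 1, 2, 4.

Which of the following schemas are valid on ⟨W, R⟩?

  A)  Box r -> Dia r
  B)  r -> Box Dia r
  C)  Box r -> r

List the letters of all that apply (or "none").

R is not reflexive: not 0 R 0.
R is not symmetric: 0 R 1 but not 1 R 0.
R is serial: every world has an R-successor.
(A) Box r -> Dia r is axiom D; it is valid on a frame exactly when R is serial. R is serial, so valid.
(B) r -> Box Dia r (axiom B) characterises the symmetric frames. R is not symmetric — not valid.
(C) Box r -> r (axiom T) characterises the reflexive frames. R is not reflexive — not valid.

A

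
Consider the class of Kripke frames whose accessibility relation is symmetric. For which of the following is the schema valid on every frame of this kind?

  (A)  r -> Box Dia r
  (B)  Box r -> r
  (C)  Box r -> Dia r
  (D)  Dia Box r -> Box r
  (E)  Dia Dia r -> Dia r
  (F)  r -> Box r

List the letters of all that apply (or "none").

A

(A) r -> Box Dia r is axiom B, which corresponds to symmetry. Every such R is symmetric — valid.
(B) Box r -> r (axiom T) characterises the reflexive frames. Such an R need not be reflexive — not valid.
(C) Box r -> Dia r (axiom D) characterises the serial frames. Such an R need not be serial — not valid.
(D) Dia Box r -> Box r is the dual of axiom 5, which corresponds to the euclidean property. Such an R need not be euclidean — not valid.
(E) Dia Dia r -> Dia r (the dual of axiom 4) characterises the transitive frames. Such an R need not be transitive — not valid.
(F) r -> Box r is equivalent to ◇p→p; it holds exactly when R ⊆ identity. Such an R need not be a subset of the identity — not valid.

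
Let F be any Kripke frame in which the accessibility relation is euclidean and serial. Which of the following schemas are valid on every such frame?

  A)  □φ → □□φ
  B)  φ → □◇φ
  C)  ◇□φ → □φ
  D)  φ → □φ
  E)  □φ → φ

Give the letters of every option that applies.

(A) □φ → □□φ (axiom 4) characterises the transitive frames. Such an R need not be transitive — not valid.
(B) φ → □◇φ is axiom B; it is valid on a frame exactly when R is symmetric. Such an R need not be symmetric, so not valid.
(C) ◇□φ → □φ is the dual of axiom 5, which corresponds to the euclidean property. Every such R is euclidean — valid.
(D) φ → □φ is valid only on frames where every R-edge is a self-loop. Such an R need not be a subset of the identity — not valid.
(E) □φ → φ is axiom T, which corresponds to reflexivity. Such an R need not be reflexive — not valid.

C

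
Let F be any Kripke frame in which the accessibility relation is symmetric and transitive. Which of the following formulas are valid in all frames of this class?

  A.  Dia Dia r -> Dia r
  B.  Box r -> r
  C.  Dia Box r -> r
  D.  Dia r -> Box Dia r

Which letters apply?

A, C, D

A symmetric transitive relation is euclidean (uRv and uRw give vRu by symmetry, then vRw by transitivity).
(A) the dual of axiom 4: valid iff R is transitive. Every such R is transitive — valid.
(B) Box r -> r is axiom T; it is valid on a frame exactly when R is reflexive. Such an R need not be reflexive, so not valid.
(C) the dual of axiom B: valid iff R is symmetric. Every such R is symmetric — valid.
(D) axiom 5: valid iff R is euclidean. Every such R is euclidean — valid.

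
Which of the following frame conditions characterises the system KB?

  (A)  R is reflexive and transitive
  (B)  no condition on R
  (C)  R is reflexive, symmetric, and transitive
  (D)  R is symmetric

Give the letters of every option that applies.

D

(A) this class determines S4, not KB.
(B) this class determines K, not KB.
(C) this class determines S5, not KB.
(D) KB is sound and complete for exactly this class.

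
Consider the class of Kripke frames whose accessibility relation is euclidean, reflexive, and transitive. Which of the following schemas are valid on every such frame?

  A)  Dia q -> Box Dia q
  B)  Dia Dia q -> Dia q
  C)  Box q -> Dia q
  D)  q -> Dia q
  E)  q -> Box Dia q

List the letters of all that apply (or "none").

A, B, C, D, E

A relation that is euclidean, reflexive, and transitive is also serial and symmetric.
(A) Dia q -> Box Dia q (axiom 5) characterises the euclidean frames. Every such R is euclidean — valid.
(B) Dia Dia q -> Dia q (the dual of axiom 4) characterises the transitive frames. Every such R is transitive — valid.
(C) axiom D: valid iff R is serial. Every such R is serial — valid.
(D) q -> Dia q is the dual of axiom T; it is valid on a frame exactly when R is reflexive. Every such R is reflexive, so valid.
(E) axiom B: valid iff R is symmetric. Every such R is symmetric — valid.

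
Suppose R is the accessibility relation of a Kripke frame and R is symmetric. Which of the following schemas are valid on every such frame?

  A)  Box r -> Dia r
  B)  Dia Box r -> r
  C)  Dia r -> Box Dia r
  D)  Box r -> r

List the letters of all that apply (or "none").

B

(A) axiom D: valid iff R is serial. Such an R need not be serial — not valid.
(B) the dual of axiom B: valid iff R is symmetric. Every such R is symmetric — valid.
(C) Dia r -> Box Dia r is axiom 5; it is valid on a frame exactly when R is euclidean. Such an R need not be euclidean, so not valid.
(D) Box r -> r is axiom T; it is valid on a frame exactly when R is reflexive. Such an R need not be reflexive, so not valid.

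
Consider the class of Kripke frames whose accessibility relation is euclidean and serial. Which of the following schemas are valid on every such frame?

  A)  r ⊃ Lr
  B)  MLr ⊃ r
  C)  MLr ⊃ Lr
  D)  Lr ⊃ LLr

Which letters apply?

(A) r ⊃ Lr is equivalent to ◇p→p; it holds exactly when R ⊆ identity. Such an R need not be a subset of the identity — not valid.
(B) MLr ⊃ r is the dual of axiom B, which corresponds to symmetry. Such an R need not be symmetric — not valid.
(C) MLr ⊃ Lr is the dual of axiom 5; it is valid on a frame exactly when R is euclidean. Every such R is euclidean, so valid.
(D) axiom 4: valid iff R is transitive. Such an R need not be transitive — not valid.

C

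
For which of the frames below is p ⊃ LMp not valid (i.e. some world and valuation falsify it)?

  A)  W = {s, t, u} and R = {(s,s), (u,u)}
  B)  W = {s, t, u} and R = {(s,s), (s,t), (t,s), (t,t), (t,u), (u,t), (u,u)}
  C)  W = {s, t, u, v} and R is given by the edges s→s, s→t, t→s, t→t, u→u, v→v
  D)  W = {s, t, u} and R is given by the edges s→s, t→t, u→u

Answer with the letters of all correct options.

The schema p ⊃ LMp is axiom B; it is valid on a frame iff R is symmetric.
(A) R is symmetric (every R-edge is matched by its reverse), so the schema is valid here.
(B) R is symmetric (every R-edge is matched by its reverse), so the schema is valid here.
(C) R is symmetric (every R-edge is matched by its reverse), so the schema is valid here.
(D) R is symmetric (every R-edge is matched by its reverse), so the schema is valid here.

none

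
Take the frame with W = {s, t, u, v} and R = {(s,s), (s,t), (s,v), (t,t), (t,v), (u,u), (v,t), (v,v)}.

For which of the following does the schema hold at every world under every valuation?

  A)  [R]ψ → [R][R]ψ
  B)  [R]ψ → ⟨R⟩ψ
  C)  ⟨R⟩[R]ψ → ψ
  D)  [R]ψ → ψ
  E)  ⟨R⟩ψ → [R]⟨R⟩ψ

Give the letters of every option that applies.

A, B, D

R is reflexive: each world relates to itself.
R is not symmetric: s R t but not t R s.
R is transitive: R is closed under composition.
R is not euclidean: s R t and s R s but not t R s.
R is serial: every world has an R-successor.
(A) axiom 4: valid iff R is transitive. R is transitive — valid.
(B) [R]ψ → ⟨R⟩ψ is axiom D; it is valid on a frame exactly when R is serial. R is serial, so valid.
(C) ⟨R⟩[R]ψ → ψ (the dual of axiom B) characterises the symmetric frames. R is not symmetric — not valid.
(D) [R]ψ → ψ is axiom T; it is valid on a frame exactly when R is reflexive. R is reflexive, so valid.
(E) ⟨R⟩ψ → [R]⟨R⟩ψ (axiom 5) characterises the euclidean frames. R is not euclidean — not valid.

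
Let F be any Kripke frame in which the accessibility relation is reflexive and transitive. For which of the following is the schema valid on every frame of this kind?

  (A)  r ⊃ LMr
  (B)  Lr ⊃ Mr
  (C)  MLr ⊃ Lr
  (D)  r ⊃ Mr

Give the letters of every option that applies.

Reflexive relations are serial.
(A) r ⊃ LMr is axiom B, which corresponds to symmetry. Such an R need not be symmetric — not valid.
(B) Lr ⊃ Mr (axiom D) characterises the serial frames. Every such R is serial — valid.
(C) the dual of axiom 5: valid iff R is euclidean. Such an R need not be euclidean — not valid.
(D) the dual of axiom T: valid iff R is reflexive. Every such R is reflexive — valid.

B, D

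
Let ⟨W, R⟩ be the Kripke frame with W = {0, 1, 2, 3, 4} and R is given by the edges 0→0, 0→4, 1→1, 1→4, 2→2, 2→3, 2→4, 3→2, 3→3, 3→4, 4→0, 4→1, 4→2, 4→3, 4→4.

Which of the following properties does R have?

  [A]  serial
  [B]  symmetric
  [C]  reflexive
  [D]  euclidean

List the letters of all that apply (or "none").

A, B, C

(A) serial: every world has an R-successor.
(B) symmetric: every R-edge is matched by its reverse.
(C) reflexive: each world relates to itself.
(D) not euclidean: 4 R 0 and 4 R 1 but not 0 R 1.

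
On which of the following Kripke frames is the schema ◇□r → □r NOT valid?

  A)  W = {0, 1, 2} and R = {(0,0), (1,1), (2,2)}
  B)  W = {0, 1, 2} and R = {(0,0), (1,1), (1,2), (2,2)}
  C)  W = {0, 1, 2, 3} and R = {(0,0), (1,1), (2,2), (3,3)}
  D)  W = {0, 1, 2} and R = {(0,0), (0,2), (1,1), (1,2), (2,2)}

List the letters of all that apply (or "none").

The schema ◇□r → □r is the dual of axiom 5; it is valid on a frame iff R is euclidean.
(A) R is euclidean (any two R-successors of the same world are R-related), so the schema is valid here.
(B) R is not euclidean (1 R 2 and 1 R 1 but not 2 R 1), so the schema fails here.
(C) R is euclidean (any two R-successors of the same world are R-related), so the schema is valid here.
(D) R is not euclidean (0 R 2 and 0 R 0 but not 2 R 0), so the schema fails here.

B, D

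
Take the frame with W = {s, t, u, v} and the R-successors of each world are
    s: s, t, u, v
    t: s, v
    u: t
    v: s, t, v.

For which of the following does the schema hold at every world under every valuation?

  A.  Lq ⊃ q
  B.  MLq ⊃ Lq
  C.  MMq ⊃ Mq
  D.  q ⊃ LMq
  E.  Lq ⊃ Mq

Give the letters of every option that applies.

E

R is not reflexive: not t R t.
R is not symmetric: s R u but not u R s.
R is not transitive: t R s and s R t but not t R t.
R is not euclidean: s R t and s R u but not t R u.
R is serial: every world has an R-successor.
(A) axiom T: valid iff R is reflexive. R is not reflexive — not valid.
(B) the dual of axiom 5: valid iff R is euclidean. R is not euclidean — not valid.
(C) the dual of axiom 4: valid iff R is transitive. R is not transitive — not valid.
(D) q ⊃ LMq is axiom B; it is valid on a frame exactly when R is symmetric. R is not symmetric, so not valid.
(E) Lq ⊃ Mq is axiom D; it is valid on a frame exactly when R is serial. R is serial, so valid.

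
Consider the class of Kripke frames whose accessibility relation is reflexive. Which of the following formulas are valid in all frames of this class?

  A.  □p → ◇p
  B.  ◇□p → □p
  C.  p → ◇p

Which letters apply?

A reflexive relation is serial.
(A) □p → ◇p is axiom D, which corresponds to seriality. Every such R is serial — valid.
(B) ◇□p → □p (the dual of axiom 5) characterises the euclidean frames. Such an R need not be euclidean — not valid.
(C) p → ◇p (the dual of axiom T) characterises the reflexive frames. Every such R is reflexive — valid.

A, C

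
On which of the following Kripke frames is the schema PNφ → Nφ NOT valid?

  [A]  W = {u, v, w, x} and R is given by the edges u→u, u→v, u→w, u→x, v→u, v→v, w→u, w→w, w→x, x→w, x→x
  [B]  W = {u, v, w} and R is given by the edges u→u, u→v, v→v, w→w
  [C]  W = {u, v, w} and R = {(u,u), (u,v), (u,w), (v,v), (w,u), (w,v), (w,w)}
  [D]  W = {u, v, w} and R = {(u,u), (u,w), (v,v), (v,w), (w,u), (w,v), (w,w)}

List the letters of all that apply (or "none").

A, B, C, D

The schema PNφ → Nφ is the dual of axiom 5; it is valid on a frame iff R is euclidean.
(A) R is not euclidean (u R v and u R w but not v R w), so the schema fails here.
(B) R is not euclidean (u R v and u R u but not v R u), so the schema fails here.
(C) R is not euclidean (u R v and u R u but not v R u), so the schema fails here.
(D) R is not euclidean (w R u and w R v but not u R v), so the schema fails here.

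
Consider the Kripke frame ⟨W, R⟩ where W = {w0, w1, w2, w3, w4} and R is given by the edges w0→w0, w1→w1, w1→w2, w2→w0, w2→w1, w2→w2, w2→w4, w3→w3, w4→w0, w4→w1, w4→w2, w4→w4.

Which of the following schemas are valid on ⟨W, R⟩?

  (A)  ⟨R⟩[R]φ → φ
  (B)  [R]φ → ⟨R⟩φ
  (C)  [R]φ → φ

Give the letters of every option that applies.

R is reflexive: each world relates to itself.
R is not symmetric: w2 R w0 but not w0 R w2.
R is serial: every world has an R-successor.
(A) ⟨R⟩[R]φ → φ is the dual of axiom B, which corresponds to symmetry. R is not symmetric — not valid.
(B) [R]φ → ⟨R⟩φ is axiom D, which corresponds to seriality. R is serial — valid.
(C) [R]φ → φ is axiom T; it is valid on a frame exactly when R is reflexive. R is reflexive, so valid.

B, C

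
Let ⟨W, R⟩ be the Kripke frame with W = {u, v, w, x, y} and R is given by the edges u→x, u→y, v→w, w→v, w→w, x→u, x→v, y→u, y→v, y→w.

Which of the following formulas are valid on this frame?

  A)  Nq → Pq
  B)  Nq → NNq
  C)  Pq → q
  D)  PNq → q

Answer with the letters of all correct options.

A

R is not symmetric: x R v but not v R x.
R is not transitive: u R x and x R u but not u R u.
R is serial: every world has an R-successor.
R is not a subset of the identity: u R x with u ≠ x.
(A) Nq → Pq is axiom D, which corresponds to seriality. R is serial — valid.
(B) Nq → NNq (axiom 4) characterises the transitive frames. R is not transitive — not valid.
(C) Pq → q is valid only on frames where every R-edge is a self-loop. Here R ⊄ identity — not valid.
(D) PNq → q (the dual of axiom B) characterises the symmetric frames. R is not symmetric — not valid.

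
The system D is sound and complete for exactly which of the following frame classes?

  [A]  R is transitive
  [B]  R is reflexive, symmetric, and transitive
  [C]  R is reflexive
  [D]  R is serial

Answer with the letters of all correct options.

(A) this class determines K4, not D.
(B) this class determines S5, not D.
(C) this class determines T (= KT), not D.
(D) D is sound and complete for exactly this class.

D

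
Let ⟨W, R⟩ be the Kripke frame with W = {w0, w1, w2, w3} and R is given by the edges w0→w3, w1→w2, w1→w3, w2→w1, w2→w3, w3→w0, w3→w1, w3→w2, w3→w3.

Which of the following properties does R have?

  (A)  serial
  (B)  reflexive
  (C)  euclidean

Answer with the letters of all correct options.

A

(A) serial: every world has an R-successor.
(B) not reflexive: not w0 R w0.
(C) not euclidean: w3 R w0 and w3 R w1 but not w0 R w1.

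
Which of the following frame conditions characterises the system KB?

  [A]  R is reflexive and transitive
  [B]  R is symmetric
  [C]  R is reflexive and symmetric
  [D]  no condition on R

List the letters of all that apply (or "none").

(A) this class determines S4, not KB.
(B) KB is sound and complete for exactly this class.
(C) this class determines B (= KTB), not KB.
(D) this class determines K, not KB.

B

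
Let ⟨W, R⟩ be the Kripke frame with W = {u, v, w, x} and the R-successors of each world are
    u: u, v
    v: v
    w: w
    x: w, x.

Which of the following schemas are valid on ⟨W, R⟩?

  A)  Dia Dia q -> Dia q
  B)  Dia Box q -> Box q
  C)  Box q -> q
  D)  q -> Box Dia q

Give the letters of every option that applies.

A, C

R is reflexive: each world relates to itself.
R is not symmetric: u R v but not v R u.
R is transitive: R is closed under composition.
R is not euclidean: u R v and u R u but not v R u.
(A) Dia Dia q -> Dia q (the dual of axiom 4) characterises the transitive frames. R is transitive — valid.
(B) Dia Box q -> Box q is the dual of axiom 5, which corresponds to the euclidean property. R is not euclidean — not valid.
(C) Box q -> q is axiom T, which corresponds to reflexivity. R is reflexive — valid.
(D) q -> Box Dia q (axiom B) characterises the symmetric frames. R is not symmetric — not valid.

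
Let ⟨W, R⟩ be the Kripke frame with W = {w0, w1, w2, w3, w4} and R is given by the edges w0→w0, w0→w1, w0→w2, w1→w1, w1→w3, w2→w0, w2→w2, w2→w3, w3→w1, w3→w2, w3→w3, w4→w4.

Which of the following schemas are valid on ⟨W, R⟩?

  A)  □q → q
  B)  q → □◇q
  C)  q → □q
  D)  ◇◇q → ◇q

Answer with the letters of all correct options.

R is reflexive: each world relates to itself.
R is not symmetric: w0 R w1 but not w1 R w0.
R is not transitive: w0 R w1 and w1 R w3 but not w0 R w3.
R is not a subset of the identity: w0 R w1 with w0 ≠ w1.
(A) axiom T: valid iff R is reflexive. R is reflexive — valid.
(B) axiom B: valid iff R is symmetric. R is not symmetric — not valid.
(C) q → □q (equivalent to ◇p→p) corresponds to R being a subset of the identity. Here R ⊄ identity, so not valid.
(D) the dual of axiom 4: valid iff R is transitive. R is not transitive — not valid.

A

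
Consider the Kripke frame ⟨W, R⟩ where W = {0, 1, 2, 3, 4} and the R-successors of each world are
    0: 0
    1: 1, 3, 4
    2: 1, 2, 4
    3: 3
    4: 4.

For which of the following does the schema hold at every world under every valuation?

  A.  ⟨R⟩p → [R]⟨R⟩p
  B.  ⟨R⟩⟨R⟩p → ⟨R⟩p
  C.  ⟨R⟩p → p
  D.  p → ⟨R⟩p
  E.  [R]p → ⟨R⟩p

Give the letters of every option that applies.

D, E

R is reflexive: each world relates to itself.
R is not transitive: 2 R 1 and 1 R 3 but not 2 R 3.
R is not euclidean: 1 R 3 and 1 R 1 but not 3 R 1.
R is serial: every world has an R-successor.
R is not a subset of the identity: 1 R 3 with 1 ≠ 3.
(A) ⟨R⟩p → [R]⟨R⟩p is axiom 5, which corresponds to the euclidean property. R is not euclidean — not valid.
(B) ⟨R⟩⟨R⟩p → ⟨R⟩p is the dual of axiom 4; it is valid on a frame exactly when R is transitive. R is not transitive, so not valid.
(C) ⟨R⟩p → p is valid only on frames where every R-edge is a self-loop. Here R ⊄ identity — not valid.
(D) p → ⟨R⟩p is the dual of axiom T, which corresponds to reflexivity. R is reflexive — valid.
(E) axiom D: valid iff R is serial. R is serial — valid.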